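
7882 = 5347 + 2535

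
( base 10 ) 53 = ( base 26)21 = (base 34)1J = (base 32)1L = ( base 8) 65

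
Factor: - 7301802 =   -  2^1*3^1*31^1 * 37^1*1061^1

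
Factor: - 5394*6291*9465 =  -321182035110  =  - 2^1*3^5*5^1*29^1*31^1*233^1*631^1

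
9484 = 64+9420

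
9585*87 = 833895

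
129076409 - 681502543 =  - 552426134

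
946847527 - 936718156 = 10129371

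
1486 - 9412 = -7926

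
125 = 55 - - 70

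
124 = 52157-52033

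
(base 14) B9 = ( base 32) 53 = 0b10100011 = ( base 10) 163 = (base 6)431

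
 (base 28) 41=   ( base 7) 221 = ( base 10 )113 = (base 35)38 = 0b1110001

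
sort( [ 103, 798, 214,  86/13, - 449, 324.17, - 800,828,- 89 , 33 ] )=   [ - 800,-449, - 89, 86/13, 33,103, 214, 324.17, 798, 828 ]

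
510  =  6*85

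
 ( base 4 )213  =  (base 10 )39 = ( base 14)2B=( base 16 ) 27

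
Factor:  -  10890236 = - 2^2*7^1*388937^1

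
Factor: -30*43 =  - 2^1*3^1*5^1*43^1  =  -1290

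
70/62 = 1 + 4/31 = 1.13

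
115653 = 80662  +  34991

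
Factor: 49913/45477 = 3^ ( - 2) * 19^1 * 31^(-1 ) * 37^1 *71^1*163^( - 1)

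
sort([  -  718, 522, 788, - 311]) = [ - 718,  -  311, 522,  788]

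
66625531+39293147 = 105918678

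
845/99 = 845/99 = 8.54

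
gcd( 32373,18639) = 981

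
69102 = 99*698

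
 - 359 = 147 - 506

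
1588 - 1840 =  - 252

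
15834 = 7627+8207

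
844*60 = 50640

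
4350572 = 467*9316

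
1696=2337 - 641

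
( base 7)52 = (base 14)29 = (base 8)45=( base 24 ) 1D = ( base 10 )37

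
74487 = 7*10641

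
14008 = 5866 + 8142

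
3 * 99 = 297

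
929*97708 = 90770732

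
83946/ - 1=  - 83946 + 0/1 = - 83946.00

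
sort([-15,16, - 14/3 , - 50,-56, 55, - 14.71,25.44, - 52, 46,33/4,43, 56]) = [ -56, - 52, - 50, - 15,- 14.71, - 14/3, 33/4,16,25.44,43,46,55, 56 ] 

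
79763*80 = 6381040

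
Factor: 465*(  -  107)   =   - 49755= - 3^1*5^1*31^1*107^1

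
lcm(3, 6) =6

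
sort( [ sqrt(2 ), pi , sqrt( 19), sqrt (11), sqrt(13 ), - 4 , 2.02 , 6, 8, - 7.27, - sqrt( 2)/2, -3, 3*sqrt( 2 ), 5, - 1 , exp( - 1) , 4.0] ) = [-7.27 , - 4,- 3,-1 , - sqrt( 2 )/2 , exp( - 1 ),sqrt( 2),2.02,pi , sqrt (11),  sqrt(13 ), 4.0, 3*sqrt( 2), sqrt (19)  ,  5,6, 8]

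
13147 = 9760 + 3387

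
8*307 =2456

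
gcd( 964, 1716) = 4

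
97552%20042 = 17384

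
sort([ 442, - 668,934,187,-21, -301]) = [ - 668, - 301 , - 21, 187,442,934 ] 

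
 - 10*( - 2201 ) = 22010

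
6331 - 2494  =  3837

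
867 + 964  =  1831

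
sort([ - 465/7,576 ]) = [ - 465/7,576]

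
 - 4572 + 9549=4977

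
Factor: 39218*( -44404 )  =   - 2^3*17^1*653^1*19609^1 = - 1741436072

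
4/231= 4/231 = 0.02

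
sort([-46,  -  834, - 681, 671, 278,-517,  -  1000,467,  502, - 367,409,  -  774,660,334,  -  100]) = [ - 1000,-834, - 774, - 681,-517,-367 ,-100, - 46,278,334,409,467,502,660,671 ]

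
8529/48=177 + 11/16=177.69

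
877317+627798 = 1505115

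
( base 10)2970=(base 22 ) 630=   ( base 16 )B9A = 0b101110011010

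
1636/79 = 20 + 56/79 = 20.71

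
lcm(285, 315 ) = 5985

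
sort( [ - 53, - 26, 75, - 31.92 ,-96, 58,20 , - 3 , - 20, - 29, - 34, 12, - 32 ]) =[-96,  -  53,  -  34, - 32, - 31.92, - 29, - 26, - 20, - 3, 12 , 20,58, 75] 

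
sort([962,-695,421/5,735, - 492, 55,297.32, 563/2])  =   [- 695, -492,55, 421/5,563/2 , 297.32, 735,962] 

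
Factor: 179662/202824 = 2^(-2) * 3^( - 4) * 7^1 *41^1= 287/324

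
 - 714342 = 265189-979531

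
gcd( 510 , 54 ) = 6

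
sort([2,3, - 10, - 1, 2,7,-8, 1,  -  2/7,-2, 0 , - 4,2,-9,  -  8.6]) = [-10, - 9,-8.6,-8, - 4, - 2 , - 1,-2/7,0, 1,2,2, 2, 3,7] 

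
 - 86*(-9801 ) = 842886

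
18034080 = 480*37571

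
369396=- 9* ( - 41044)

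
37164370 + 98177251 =135341621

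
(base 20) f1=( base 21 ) e7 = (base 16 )12d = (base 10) 301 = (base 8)455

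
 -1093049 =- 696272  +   - 396777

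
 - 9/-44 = 9/44 = 0.20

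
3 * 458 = 1374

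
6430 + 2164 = 8594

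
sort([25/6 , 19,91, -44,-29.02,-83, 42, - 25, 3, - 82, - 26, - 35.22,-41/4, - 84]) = [ - 84,-83,-82  , -44, - 35.22, - 29.02, - 26  , - 25 , - 41/4, 3,25/6 , 19, 42, 91 ] 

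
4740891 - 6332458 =-1591567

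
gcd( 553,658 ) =7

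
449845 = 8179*55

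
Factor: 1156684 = 2^2*289171^1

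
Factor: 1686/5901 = 2^1*7^( - 1) = 2/7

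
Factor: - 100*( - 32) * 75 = 240000 = 2^7 * 3^1*5^4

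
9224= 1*9224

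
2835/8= 354 + 3/8 =354.38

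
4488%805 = 463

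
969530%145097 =98948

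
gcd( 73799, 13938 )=1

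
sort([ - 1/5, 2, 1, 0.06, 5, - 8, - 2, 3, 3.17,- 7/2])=[ - 8, - 7/2, - 2,- 1/5, 0.06,1 , 2 , 3, 3.17, 5]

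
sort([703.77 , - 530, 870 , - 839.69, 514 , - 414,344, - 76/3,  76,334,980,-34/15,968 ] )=[ - 839.69,  -  530, - 414 , - 76/3, - 34/15 , 76, 334,  344, 514 , 703.77,870,968, 980]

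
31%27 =4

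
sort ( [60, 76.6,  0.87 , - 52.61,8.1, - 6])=[ - 52.61,-6, 0.87,  8.1, 60 , 76.6]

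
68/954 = 34/477 = 0.07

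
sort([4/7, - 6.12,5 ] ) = [ - 6.12, 4/7,  5 ] 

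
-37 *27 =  - 999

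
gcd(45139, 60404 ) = 1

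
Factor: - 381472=-2^5*7^1 * 13^1*131^1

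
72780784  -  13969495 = 58811289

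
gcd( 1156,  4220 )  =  4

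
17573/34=17573/34 = 516.85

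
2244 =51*44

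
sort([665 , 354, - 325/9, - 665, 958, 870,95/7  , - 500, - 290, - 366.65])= [ - 665, - 500, - 366.65, - 290, - 325/9,95/7,  354,665, 870 , 958 ]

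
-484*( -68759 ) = 33279356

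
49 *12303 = 602847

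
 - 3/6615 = - 1/2205 = -  0.00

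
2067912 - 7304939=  - 5237027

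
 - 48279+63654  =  15375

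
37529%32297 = 5232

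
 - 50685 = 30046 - 80731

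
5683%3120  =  2563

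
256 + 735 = 991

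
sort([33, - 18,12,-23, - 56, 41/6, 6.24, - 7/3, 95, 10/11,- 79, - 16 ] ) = [ - 79  , - 56, - 23, - 18, - 16, - 7/3, 10/11, 6.24, 41/6, 12,33,95 ] 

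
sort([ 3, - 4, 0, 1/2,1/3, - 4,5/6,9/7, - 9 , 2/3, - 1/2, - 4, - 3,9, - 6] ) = [ - 9,  -  6, - 4, - 4, - 4,  -  3, - 1/2,  0,1/3, 1/2, 2/3,5/6,9/7, 3, 9 ]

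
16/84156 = 4/21039 = 0.00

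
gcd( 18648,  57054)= 222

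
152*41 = 6232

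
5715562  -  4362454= 1353108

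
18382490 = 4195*4382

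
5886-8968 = - 3082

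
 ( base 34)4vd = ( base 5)140231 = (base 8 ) 13073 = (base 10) 5691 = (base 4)1120323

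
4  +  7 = 11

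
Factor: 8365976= 2^3*881^1* 1187^1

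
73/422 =73/422 = 0.17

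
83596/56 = 20899/14 = 1492.79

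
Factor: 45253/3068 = 2^( - 2 ) * 59^1 = 59/4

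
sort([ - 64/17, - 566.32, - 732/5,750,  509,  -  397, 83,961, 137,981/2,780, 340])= [ - 566.32,  -  397, - 732/5, - 64/17 , 83, 137,340, 981/2, 509, 750,780,961]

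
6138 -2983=3155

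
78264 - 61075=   17189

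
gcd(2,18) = 2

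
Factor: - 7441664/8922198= - 3720832/4461099 = - 2^7*3^ (  -  1) * 29^( - 1) * 41^1*47^( - 1) * 709^1 * 1091^( -1)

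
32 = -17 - - 49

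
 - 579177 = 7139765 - 7718942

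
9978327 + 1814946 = 11793273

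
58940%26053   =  6834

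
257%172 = 85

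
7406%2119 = 1049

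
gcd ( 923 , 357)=1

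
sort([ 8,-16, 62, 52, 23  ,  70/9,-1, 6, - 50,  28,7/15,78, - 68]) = [ - 68, - 50, - 16,-1, 7/15,6,70/9,8,  23,28,52, 62,78]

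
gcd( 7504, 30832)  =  16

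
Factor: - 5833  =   - 19^1*307^1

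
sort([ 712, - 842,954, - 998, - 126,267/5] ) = [ - 998,-842, - 126,  267/5, 712, 954]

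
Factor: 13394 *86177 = 2^1*7^1* 13^1*37^1 * 181^1*947^1 = 1154254738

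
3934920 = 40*98373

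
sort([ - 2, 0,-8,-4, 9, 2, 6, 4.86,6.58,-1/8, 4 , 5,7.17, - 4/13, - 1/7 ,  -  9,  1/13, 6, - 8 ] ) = [-9, - 8, - 8,- 4, - 2, - 4/13,-1/7 ,  -  1/8, 0, 1/13, 2, 4, 4.86, 5, 6, 6, 6.58, 7.17, 9 ]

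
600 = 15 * 40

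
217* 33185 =7201145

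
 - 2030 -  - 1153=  - 877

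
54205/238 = 227 + 179/238 = 227.75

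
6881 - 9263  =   -2382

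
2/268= 1/134 =0.01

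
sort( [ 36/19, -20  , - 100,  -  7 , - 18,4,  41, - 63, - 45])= [ -100, - 63,  -  45, - 20, - 18, - 7, 36/19,  4,  41]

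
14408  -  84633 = -70225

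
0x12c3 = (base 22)9K7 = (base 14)1A71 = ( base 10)4803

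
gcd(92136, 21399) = 3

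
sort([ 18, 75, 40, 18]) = [18,18 , 40, 75 ] 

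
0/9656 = 0 = 0.00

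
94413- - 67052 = 161465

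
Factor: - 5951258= - 2^1 * 17^1*113^1 * 1549^1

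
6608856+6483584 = 13092440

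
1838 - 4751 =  - 2913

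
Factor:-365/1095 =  - 1/3= -3^( - 1 )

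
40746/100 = 407 + 23/50= 407.46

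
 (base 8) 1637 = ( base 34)R9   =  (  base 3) 1021100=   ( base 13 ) 564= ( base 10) 927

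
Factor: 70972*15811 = 2^2* 11^1*97^1*163^1*1613^1 = 1122138292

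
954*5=4770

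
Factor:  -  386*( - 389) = 150154 = 2^1*193^1  *389^1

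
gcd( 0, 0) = 0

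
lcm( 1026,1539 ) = 3078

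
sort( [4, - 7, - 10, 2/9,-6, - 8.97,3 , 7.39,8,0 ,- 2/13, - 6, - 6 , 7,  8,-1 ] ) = [ - 10 , - 8.97, - 7, - 6, - 6 , - 6, - 1, - 2/13,0,  2/9, 3 , 4,7 , 7.39, 8 , 8] 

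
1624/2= 812= 812.00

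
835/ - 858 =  - 1 + 23/858 = - 0.97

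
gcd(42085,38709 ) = 1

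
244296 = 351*696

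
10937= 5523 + 5414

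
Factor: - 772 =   -  2^2*193^1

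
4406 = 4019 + 387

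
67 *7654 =512818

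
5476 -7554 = - 2078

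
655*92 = 60260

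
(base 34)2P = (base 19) 4h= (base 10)93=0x5D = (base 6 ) 233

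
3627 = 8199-4572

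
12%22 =12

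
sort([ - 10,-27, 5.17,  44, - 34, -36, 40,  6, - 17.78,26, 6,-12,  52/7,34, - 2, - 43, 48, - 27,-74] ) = [-74  , - 43, - 36, - 34 , - 27,-27, - 17.78, - 12 , - 10, - 2,  5.17,6, 6, 52/7, 26,  34, 40 , 44, 48]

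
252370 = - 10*( - 25237)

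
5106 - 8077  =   - 2971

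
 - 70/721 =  - 10/103 = - 0.10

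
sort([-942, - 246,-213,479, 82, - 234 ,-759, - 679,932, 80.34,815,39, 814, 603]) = [ - 942, - 759,-679, - 246, - 234 , - 213, 39,80.34,82,  479, 603,814, 815,932] 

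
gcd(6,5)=1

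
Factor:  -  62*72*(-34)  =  2^5*3^2*17^1 * 31^1 =151776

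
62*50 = 3100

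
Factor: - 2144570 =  - 2^1*5^1*214457^1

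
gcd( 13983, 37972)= 1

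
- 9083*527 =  - 4786741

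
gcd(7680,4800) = 960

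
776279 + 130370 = 906649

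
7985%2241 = 1262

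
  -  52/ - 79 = 52/79  =  0.66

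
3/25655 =3/25655 = 0.00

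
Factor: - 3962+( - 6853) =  - 3^1*5^1*7^1*103^1 = - 10815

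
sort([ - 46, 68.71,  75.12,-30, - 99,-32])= [  -  99, - 46,- 32,  -  30, 68.71, 75.12]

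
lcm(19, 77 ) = 1463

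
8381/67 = 8381/67 = 125.09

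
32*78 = 2496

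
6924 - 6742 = 182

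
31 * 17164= 532084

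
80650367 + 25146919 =105797286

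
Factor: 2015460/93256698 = 335910/15542783 = 2^1 * 3^1 * 5^1 *59^(-1 )*11197^1*263437^( - 1 )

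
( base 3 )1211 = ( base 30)1J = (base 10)49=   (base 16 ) 31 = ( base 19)2b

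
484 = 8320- 7836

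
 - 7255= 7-7262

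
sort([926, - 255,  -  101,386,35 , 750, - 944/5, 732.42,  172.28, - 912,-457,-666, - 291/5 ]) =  [ - 912, - 666  ,- 457, - 255,  -  944/5, - 101 , - 291/5, 35,  172.28, 386,732.42 , 750, 926] 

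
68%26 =16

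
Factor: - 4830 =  - 2^1 * 3^1*5^1*7^1*23^1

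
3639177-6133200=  - 2494023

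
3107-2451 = 656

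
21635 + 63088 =84723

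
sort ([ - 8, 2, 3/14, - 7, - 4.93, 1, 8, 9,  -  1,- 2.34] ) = [ - 8, - 7, - 4.93,-2.34,  -  1,3/14, 1, 2, 8,9 ]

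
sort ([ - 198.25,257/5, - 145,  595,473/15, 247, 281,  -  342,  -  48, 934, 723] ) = [-342,-198.25, - 145, - 48,473/15,257/5,  247 , 281, 595, 723,934]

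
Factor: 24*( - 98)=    - 2^4*3^1  *  7^2 =- 2352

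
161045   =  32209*5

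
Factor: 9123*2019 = 3^2*673^1*3041^1= 18419337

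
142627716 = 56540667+86087049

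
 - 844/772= - 2 + 175/193  =  - 1.09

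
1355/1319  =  1+36/1319  =  1.03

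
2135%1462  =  673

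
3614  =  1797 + 1817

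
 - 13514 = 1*( - 13514)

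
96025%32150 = 31725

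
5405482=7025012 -1619530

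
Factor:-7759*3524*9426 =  - 2^3*3^1*881^1*1571^1*7759^1= - 257732441016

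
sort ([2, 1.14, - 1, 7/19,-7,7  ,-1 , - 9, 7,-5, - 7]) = [ - 9, - 7,  -  7 , - 5,  -  1,  -  1,7/19,1.14,2, 7, 7]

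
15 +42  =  57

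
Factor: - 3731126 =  - 2^1*7^1*17^1*61^1* 257^1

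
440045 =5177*85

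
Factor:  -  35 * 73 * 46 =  - 117530=-  2^1*5^1*7^1*23^1*73^1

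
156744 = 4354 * 36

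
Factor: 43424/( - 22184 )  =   - 2^2*23^1*47^( - 1 ) = - 92/47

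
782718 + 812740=1595458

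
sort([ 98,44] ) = [44, 98 ]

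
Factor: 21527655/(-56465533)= - 3^1*5^1*23^2*887^ ( - 1 ) * 2713^1*63659^( - 1)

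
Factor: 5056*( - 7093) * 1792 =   -  64265076736   =  - 2^14*7^1 * 41^1*79^1*173^1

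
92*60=5520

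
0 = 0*2457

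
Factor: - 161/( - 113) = 7^1*23^1*113^( -1)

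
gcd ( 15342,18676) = 2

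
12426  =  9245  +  3181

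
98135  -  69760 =28375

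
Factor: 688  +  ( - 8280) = -2^3*13^1*73^1 = - 7592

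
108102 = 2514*43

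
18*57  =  1026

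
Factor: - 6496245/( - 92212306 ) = 2^( - 1 )*3^2*5^1  *7^1*41^1*503^1 * 46106153^( - 1) 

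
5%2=1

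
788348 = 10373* 76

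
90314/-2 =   -  45157 + 0/1 = -  45157.00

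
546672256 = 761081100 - 214408844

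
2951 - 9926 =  - 6975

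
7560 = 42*180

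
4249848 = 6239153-1989305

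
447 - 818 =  - 371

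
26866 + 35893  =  62759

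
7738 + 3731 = 11469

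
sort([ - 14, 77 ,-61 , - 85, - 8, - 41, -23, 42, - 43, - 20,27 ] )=[ - 85, - 61 , - 43, - 41, - 23,  -  20, - 14, -8,27, 42, 77 ] 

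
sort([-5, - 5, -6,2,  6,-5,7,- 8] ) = [ - 8 ,  -  6 , - 5, - 5, - 5 , 2 , 6,  7]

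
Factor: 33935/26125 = 617/475 = 5^ ( - 2)*19^( - 1 )*617^1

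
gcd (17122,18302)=2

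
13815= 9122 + 4693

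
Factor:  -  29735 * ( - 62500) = 2^2*5^7*19^1*313^1 = 1858437500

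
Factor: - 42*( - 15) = 630=2^1*3^2*5^1*7^1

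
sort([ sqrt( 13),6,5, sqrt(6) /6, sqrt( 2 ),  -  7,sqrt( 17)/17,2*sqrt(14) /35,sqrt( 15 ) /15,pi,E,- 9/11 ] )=[ - 7, -9/11,2*sqrt( 14 )/35,sqrt ( 17)/17, sqrt( 15) /15,sqrt(6 )/6,  sqrt( 2),E,pi , sqrt(13 ), 5,6] 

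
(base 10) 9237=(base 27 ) ci3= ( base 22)J1J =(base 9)13603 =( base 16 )2415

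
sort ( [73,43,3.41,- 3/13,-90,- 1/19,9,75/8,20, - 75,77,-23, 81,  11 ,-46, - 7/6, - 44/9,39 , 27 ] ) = [  -  90, - 75, - 46, - 23,-44/9, - 7/6,-3/13  ,- 1/19,3.41 , 9,75/8, 11,20,27,39,43,73 , 77,81 ]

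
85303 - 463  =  84840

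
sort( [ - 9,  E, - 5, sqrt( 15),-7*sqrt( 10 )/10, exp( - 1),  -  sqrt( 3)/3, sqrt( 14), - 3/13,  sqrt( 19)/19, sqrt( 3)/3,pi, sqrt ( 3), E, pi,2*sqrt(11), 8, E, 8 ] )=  [-9, - 5,- 7*sqrt( 10 )/10 ,-sqrt( 3) /3, - 3/13,  sqrt (19)/19, exp( - 1),sqrt( 3)/3, sqrt (3 ),E,E , E,pi,pi, sqrt( 14), sqrt( 15), 2*sqrt( 11), 8,8]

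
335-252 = 83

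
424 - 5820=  - 5396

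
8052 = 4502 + 3550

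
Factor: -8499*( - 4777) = 40599723 = 3^1*17^1*281^1 * 2833^1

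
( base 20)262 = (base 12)64A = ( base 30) 10m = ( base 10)922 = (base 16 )39A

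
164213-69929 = 94284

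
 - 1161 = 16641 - 17802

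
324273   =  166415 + 157858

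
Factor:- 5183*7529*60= - 2341368420 =- 2^2*3^1*5^1*71^1*73^1 *7529^1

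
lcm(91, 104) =728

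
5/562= 5/562 = 0.01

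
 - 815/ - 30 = 27 + 1/6=27.17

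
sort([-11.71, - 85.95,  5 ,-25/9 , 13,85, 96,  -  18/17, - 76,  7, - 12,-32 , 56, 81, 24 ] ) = [ - 85.95,-76,-32,-12, - 11.71,-25/9,-18/17, 5 , 7, 13,24 , 56,  81, 85, 96]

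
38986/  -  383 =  - 38986/383 = -  101.79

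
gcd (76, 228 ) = 76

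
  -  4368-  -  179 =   -  4189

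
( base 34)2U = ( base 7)200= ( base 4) 1202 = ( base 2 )1100010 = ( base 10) 98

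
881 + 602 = 1483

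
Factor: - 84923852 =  - 2^2*13^2 * 125627^1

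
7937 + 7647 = 15584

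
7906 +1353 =9259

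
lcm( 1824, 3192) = 12768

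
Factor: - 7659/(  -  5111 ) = 3^2*19^ ( - 1 )*23^1*37^1*269^( - 1) 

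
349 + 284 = 633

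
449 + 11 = 460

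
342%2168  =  342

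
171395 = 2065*83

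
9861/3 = 3287=3287.00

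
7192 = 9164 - 1972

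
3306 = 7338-4032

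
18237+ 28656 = 46893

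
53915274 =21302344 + 32612930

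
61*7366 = 449326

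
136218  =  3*45406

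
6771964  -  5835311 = 936653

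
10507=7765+2742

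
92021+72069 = 164090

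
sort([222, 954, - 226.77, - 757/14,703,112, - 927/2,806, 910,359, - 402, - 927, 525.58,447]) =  [ - 927, - 927/2, - 402, - 226.77, - 757/14, 112,222,359, 447,525.58,703 , 806,  910,954 ] 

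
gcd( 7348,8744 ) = 4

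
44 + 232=276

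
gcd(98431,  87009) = 1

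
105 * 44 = 4620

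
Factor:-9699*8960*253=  - 2^8*3^1*5^1 * 7^1*11^1*23^1*53^1*61^1 =- 21986469120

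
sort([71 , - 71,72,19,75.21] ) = [ - 71,19  ,  71, 72,75.21] 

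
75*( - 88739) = -6655425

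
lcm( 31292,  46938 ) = 93876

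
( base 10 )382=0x17E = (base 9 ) 464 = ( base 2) 101111110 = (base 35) AW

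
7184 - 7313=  - 129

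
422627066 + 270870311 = 693497377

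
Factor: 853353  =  3^2*53^1*1789^1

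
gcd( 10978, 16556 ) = 2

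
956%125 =81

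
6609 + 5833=12442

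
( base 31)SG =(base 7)2402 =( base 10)884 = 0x374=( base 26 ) 180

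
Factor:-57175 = - 5^2*2287^1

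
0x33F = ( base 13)4BC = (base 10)831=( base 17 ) 2ef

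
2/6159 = 2/6159  =  0.00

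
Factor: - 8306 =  - 2^1*4153^1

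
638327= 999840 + -361513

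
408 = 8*51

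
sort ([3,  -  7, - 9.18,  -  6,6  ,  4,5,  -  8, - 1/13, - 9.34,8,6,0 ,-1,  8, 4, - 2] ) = [-9.34,-9.18, - 8, - 7, - 6  , - 2 , - 1,-1/13,0, 3,4,4, 5,6,6, 8, 8]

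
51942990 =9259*5610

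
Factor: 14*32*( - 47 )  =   - 2^6*7^1*47^1= -21056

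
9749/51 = 191+ 8/51 = 191.16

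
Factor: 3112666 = 2^1*17^1*83^1 * 1103^1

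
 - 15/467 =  - 1  +  452/467 =-  0.03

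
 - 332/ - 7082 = 166/3541 = 0.05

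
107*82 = 8774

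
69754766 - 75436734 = - 5681968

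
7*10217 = 71519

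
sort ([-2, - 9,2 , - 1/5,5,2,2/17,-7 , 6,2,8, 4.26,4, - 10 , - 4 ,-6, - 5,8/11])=[ - 10 ,  -  9,  -  7, - 6, - 5  ,- 4,-2, - 1/5, 2/17,8/11,2, 2, 2 , 4,4.26, 5,6,8 ] 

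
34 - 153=-119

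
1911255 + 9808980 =11720235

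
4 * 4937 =19748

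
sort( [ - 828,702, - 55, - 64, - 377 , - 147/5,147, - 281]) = [ - 828, - 377, - 281, - 64, - 55 , - 147/5,147,702] 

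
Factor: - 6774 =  -2^1 * 3^1*1129^1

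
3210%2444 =766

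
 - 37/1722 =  - 37/1722 = - 0.02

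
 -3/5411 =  - 3/5411=- 0.00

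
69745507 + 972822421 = 1042567928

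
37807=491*77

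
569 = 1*569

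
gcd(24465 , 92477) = 7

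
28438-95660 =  - 67222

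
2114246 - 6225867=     -  4111621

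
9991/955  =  9991/955 = 10.46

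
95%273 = 95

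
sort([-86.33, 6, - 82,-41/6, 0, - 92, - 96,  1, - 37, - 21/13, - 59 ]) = [-96, - 92, - 86.33, - 82,  -  59, - 37, - 41/6, - 21/13, 0, 1, 6]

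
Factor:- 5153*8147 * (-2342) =2^1*1171^1*  5153^1 *8147^1=   98320651922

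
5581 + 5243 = 10824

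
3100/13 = 238 + 6/13 = 238.46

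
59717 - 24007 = 35710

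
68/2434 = 34/1217=0.03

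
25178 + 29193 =54371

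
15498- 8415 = 7083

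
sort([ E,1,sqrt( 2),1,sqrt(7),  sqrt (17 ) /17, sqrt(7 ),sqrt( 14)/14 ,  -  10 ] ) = [-10, sqrt( 17)/17,sqrt(14)/14,1,1,sqrt(2) , sqrt ( 7), sqrt (7), E ] 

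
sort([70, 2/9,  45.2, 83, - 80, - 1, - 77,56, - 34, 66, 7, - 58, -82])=[ - 82, - 80, - 77, - 58, - 34, - 1 , 2/9, 7, 45.2, 56, 66,70, 83] 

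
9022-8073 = 949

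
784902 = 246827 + 538075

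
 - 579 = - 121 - 458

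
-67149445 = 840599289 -907748734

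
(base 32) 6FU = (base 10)6654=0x19fe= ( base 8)14776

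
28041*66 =1850706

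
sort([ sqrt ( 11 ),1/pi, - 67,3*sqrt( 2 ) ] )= [-67 , 1/pi,  sqrt(11 ),3*sqrt(2 ) ]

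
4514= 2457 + 2057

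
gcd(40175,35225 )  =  25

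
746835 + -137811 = 609024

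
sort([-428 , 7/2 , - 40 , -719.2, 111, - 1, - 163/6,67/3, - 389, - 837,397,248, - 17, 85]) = [-837, -719.2, - 428, - 389 , - 40, - 163/6, - 17,-1, 7/2,  67/3,  85 , 111, 248,397 ] 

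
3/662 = 3/662  =  0.00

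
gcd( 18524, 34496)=44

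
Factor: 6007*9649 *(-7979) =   -  462475151597= - 79^1  *101^1*6007^1 * 9649^1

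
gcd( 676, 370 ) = 2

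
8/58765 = 8/58765  =  0.00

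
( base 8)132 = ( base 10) 90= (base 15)60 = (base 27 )39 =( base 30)30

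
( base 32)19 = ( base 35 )16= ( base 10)41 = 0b101001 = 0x29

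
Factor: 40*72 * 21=60480 = 2^6 * 3^3 * 5^1 * 7^1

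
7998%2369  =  891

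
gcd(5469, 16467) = 3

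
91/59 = 1+32/59 = 1.54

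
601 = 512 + 89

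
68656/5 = 13731+1/5 = 13731.20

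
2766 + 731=3497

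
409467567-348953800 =60513767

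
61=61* 1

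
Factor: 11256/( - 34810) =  - 5628/17405 = -  2^2*3^1*5^( - 1 )*7^1*59^(  -  2)*67^1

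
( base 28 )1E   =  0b101010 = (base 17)28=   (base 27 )1F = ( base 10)42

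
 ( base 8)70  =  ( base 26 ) 24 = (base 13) 44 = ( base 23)2a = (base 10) 56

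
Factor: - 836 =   -  2^2*11^1 * 19^1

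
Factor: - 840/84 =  - 10 = - 2^1*5^1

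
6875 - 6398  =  477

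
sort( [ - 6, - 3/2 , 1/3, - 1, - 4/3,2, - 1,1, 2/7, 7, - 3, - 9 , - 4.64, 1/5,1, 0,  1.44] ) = [ - 9 , - 6, - 4.64, - 3, - 3/2, - 4/3, - 1, - 1, 0, 1/5, 2/7,1/3, 1, 1, 1.44, 2, 7]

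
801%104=73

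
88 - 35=53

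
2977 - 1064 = 1913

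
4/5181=4/5181=0.00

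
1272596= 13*97892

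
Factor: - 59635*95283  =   - 5682201705=   - 3^3*5^1*3529^1*11927^1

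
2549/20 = 2549/20 =127.45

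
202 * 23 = 4646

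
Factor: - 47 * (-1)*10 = 470 = 2^1*5^1*47^1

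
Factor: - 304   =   -2^4*19^1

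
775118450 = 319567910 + 455550540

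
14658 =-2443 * ( - 6 )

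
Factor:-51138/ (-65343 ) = 18/23 = 2^1 *3^2*23^(-1 )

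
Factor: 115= 5^1*23^1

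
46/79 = 46/79=0.58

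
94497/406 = 94497/406 = 232.75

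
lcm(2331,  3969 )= 146853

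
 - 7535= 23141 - 30676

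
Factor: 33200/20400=83/51=3^( - 1 )  *17^( - 1 ) * 83^1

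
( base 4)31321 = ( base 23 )1ff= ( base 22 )1I9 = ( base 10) 889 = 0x379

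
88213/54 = 1633 + 31/54 = 1633.57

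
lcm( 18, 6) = 18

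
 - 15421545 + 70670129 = 55248584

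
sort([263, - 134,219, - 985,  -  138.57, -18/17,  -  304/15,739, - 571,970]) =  [ - 985, - 571, - 138.57,-134,  -  304/15,  -  18/17,219,263, 739,  970]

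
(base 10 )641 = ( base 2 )1010000001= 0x281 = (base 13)3A4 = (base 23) 14K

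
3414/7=487  +  5/7 = 487.71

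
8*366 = 2928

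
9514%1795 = 539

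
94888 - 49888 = 45000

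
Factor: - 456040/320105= - 104/73 = - 2^3*13^1 * 73^( - 1) 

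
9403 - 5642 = 3761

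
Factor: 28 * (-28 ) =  - 2^4*7^2 = - 784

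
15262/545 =15262/545 = 28.00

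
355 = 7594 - 7239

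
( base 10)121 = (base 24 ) 51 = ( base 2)1111001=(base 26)4h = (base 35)3g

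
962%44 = 38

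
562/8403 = 562/8403 = 0.07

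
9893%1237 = 1234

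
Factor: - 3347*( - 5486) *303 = 2^1*3^1* 13^1 *101^1*211^1 *3347^1 = 5563577526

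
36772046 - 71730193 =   -  34958147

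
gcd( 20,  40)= 20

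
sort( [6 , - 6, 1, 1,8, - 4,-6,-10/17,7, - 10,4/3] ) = [ - 10, - 6,-6, - 4, - 10/17, 1,1, 4/3, 6, 7, 8] 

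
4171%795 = 196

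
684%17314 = 684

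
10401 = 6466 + 3935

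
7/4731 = 7/4731  =  0.00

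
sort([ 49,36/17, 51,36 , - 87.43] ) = [-87.43,36/17,36,49, 51]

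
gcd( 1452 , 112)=4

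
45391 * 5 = 226955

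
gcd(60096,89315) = 1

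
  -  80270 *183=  - 14689410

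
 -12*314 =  - 3768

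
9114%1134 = 42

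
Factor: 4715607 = 3^1*13^2*71^1 * 131^1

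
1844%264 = 260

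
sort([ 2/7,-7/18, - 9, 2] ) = [-9, - 7/18,2/7,2 ] 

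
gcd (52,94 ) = 2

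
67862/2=33931= 33931.00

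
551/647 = 551/647 = 0.85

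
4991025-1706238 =3284787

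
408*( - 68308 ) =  - 27869664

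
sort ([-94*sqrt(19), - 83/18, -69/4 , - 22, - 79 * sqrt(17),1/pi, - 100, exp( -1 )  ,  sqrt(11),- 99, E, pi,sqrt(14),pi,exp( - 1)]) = [ - 94*sqrt(19), - 79*sqrt( 17 ), - 100, - 99, - 22, - 69/4, - 83/18,1/pi,exp(-1 ), exp(  -  1),E,  pi,pi  ,  sqrt(11 ),sqrt(14)] 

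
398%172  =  54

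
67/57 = 1 + 10/57 = 1.18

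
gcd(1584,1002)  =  6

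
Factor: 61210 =2^1 * 5^1*6121^1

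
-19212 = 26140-45352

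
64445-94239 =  - 29794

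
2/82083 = 2/82083 = 0.00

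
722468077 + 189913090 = 912381167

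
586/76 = 293/38 =7.71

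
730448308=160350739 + 570097569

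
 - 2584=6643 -9227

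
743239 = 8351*89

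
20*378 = 7560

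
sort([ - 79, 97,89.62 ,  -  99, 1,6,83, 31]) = [  -  99, - 79, 1, 6, 31, 83,89.62, 97 ]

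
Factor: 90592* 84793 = 2^5*19^1*149^1 * 84793^1 = 7681567456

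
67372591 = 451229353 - 383856762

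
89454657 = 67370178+22084479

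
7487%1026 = 305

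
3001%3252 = 3001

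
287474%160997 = 126477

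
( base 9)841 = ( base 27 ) pa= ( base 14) 36d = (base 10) 685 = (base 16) 2ad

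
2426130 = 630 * 3851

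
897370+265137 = 1162507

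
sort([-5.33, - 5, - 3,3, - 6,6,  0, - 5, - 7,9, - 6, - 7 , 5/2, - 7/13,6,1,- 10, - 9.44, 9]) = [ - 10, - 9.44,- 7,-7, - 6, - 6,-5.33, - 5, - 5,-3, - 7/13,0,1,5/2, 3,6, 6,9 , 9]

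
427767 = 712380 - 284613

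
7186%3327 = 532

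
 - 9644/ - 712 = 2411/178  =  13.54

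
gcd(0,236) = 236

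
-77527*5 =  - 387635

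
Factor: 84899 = 73^1*1163^1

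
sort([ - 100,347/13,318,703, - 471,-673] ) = [ - 673,  -  471, - 100,347/13, 318,703 ] 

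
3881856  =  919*4224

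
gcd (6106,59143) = 71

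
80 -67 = 13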